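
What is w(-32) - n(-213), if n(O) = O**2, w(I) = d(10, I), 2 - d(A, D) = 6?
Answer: -45373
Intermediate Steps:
d(A, D) = -4 (d(A, D) = 2 - 1*6 = 2 - 6 = -4)
w(I) = -4
w(-32) - n(-213) = -4 - 1*(-213)**2 = -4 - 1*45369 = -4 - 45369 = -45373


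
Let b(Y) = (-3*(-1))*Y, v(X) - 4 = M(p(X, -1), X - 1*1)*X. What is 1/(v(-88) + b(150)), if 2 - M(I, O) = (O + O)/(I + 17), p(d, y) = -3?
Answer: -7/5886 ≈ -0.0011893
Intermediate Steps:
M(I, O) = 2 - 2*O/(17 + I) (M(I, O) = 2 - (O + O)/(I + 17) = 2 - 2*O/(17 + I))
v(X) = 4 + X*(15/7 - X/7) (v(X) = 4 + (2*(17 - 3 - (X - 1*1))/(17 - 3))*X = 4 + (2*(17 - 3 - (X - 1))/14)*X = 4 + (2*(1/14)*(17 - 3 - (-1 + X)))*X = 4 + (2*(1/14)*(17 - 3 + (1 - X)))*X = 4 + (2*(1/14)*(15 - X))*X = 4 + (15/7 - X/7)*X = 4 + X*(15/7 - X/7))
b(Y) = 3*Y
1/(v(-88) + b(150)) = 1/((4 - ⅐*(-88)*(-15 - 88)) + 3*150) = 1/((4 - ⅐*(-88)*(-103)) + 450) = 1/((4 - 9064/7) + 450) = 1/(-9036/7 + 450) = 1/(-5886/7) = -7/5886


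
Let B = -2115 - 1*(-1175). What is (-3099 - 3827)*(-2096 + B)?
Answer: 21027336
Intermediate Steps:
B = -940 (B = -2115 + 1175 = -940)
(-3099 - 3827)*(-2096 + B) = (-3099 - 3827)*(-2096 - 940) = -6926*(-3036) = 21027336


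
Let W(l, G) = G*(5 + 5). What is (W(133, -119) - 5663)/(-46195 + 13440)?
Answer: 6853/32755 ≈ 0.20922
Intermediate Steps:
W(l, G) = 10*G (W(l, G) = G*10 = 10*G)
(W(133, -119) - 5663)/(-46195 + 13440) = (10*(-119) - 5663)/(-46195 + 13440) = (-1190 - 5663)/(-32755) = -6853*(-1/32755) = 6853/32755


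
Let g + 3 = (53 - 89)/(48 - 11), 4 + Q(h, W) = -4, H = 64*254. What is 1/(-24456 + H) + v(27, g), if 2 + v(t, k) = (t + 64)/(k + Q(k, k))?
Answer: -34875043/3632600 ≈ -9.6006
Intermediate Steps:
H = 16256
Q(h, W) = -8 (Q(h, W) = -4 - 4 = -8)
g = -147/37 (g = -3 + (53 - 89)/(48 - 11) = -3 - 36/37 = -147/37 ≈ -3.9730)
v(t, k) = -2 + (64 + t)/(-8 + k) (v(t, k) = -2 + (t + 64)/(k - 8) = -2 + (64 + t)/(-8 + k))
1/(-24456 + H) + v(27, g) = 1/(-24456 + 16256) + (80 + 27 - 2*(-147/37))/(-8 - 147/37) = 1/(-8200) + (80 + 27 + 294/37)/(-443/37) = -1/8200 - 37/443*4253/37 = -1/8200 - 4253/443 = -34875043/3632600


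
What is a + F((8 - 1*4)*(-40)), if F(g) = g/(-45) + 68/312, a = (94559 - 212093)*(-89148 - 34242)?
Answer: 3393589741723/234 ≈ 1.4503e+10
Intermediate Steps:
a = 14502520260 (a = -117534*(-123390) = 14502520260)
F(g) = 17/78 - g/45 (F(g) = g*(-1/45) + 68*(1/312) = -g/45 + 17/78 = 17/78 - g/45)
a + F((8 - 1*4)*(-40)) = 14502520260 + (17/78 - (8 - 1*4)*(-40)/45) = 14502520260 + (17/78 - (8 - 4)*(-40)/45) = 14502520260 + (17/78 - 4*(-40)/45) = 14502520260 + (17/78 - 1/45*(-160)) = 14502520260 + (17/78 + 32/9) = 14502520260 + 883/234 = 3393589741723/234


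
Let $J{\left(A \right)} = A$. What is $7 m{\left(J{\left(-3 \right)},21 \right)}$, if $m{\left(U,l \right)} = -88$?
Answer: $-616$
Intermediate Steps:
$7 m{\left(J{\left(-3 \right)},21 \right)} = 7 \left(-88\right) = -616$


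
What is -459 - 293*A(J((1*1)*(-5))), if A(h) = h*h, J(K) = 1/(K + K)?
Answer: -46193/100 ≈ -461.93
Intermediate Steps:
J(K) = 1/(2*K)
A(h) = h²
-459 - 293*A(J((1*1)*(-5))) = -459 - 293*(1/(2*(((1*1)*(-5)))))² = -459 - 293*(1/(2*((1*(-5)))))² = -459 - 293*((½)/(-5))² = -459 - 293*((½)*(-⅕))² = -459 - 293*(-⅒)² = -459 - 293*1/100 = -459 - 293/100 = -46193/100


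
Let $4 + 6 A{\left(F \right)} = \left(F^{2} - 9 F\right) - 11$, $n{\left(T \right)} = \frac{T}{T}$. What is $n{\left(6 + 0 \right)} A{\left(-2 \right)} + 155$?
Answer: $\frac{937}{6} \approx 156.17$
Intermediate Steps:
$n{\left(T \right)} = 1$
$A{\left(F \right)} = - \frac{5}{2} - \frac{3 F}{2} + \frac{F^{2}}{6}$ ($A{\left(F \right)} = - \frac{2}{3} + \frac{\left(F^{2} - 9 F\right) - 11}{6} = - \frac{2}{3} + \frac{-11 + F^{2} - 9 F}{6} = - \frac{2}{3} - \left(\frac{11}{6} - \frac{F^{2}}{6} + \frac{3 F}{2}\right) = - \frac{5}{2} - \frac{3 F}{2} + \frac{F^{2}}{6}$)
$n{\left(6 + 0 \right)} A{\left(-2 \right)} + 155 = 1 \left(- \frac{5}{2} - -3 + \frac{\left(-2\right)^{2}}{6}\right) + 155 = 1 \left(- \frac{5}{2} + 3 + \frac{1}{6} \cdot 4\right) + 155 = 1 \left(- \frac{5}{2} + 3 + \frac{2}{3}\right) + 155 = 1 \cdot \frac{7}{6} + 155 = \frac{7}{6} + 155 = \frac{937}{6}$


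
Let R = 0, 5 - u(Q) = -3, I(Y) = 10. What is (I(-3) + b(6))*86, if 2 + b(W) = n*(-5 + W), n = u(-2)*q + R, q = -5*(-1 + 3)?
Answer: -6192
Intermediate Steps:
u(Q) = 8 (u(Q) = 5 - 1*(-3) = 5 + 3 = 8)
q = -10 (q = -5*2 = -10)
n = -80 (n = 8*(-10) + 0 = -80 + 0 = -80)
b(W) = 398 - 80*W (b(W) = -2 - 80*(-5 + W) = -2 + (400 - 80*W) = 398 - 80*W)
(I(-3) + b(6))*86 = (10 + (398 - 80*6))*86 = (10 + (398 - 480))*86 = (10 - 82)*86 = -72*86 = -6192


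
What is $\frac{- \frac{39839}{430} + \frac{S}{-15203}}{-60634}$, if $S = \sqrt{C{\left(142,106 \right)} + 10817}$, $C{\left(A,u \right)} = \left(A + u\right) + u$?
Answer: $\frac{39839}{26072620} + \frac{\sqrt{11171}}{921818702} \approx 0.0015281$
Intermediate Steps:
$C{\left(A,u \right)} = A + 2 u$
$S = \sqrt{11171}$ ($S = \sqrt{\left(142 + 2 \cdot 106\right) + 10817} = \sqrt{\left(142 + 212\right) + 10817} = \sqrt{354 + 10817} = \sqrt{11171} \approx 105.69$)
$\frac{- \frac{39839}{430} + \frac{S}{-15203}}{-60634} = \frac{- \frac{39839}{430} + \frac{\sqrt{11171}}{-15203}}{-60634} = \left(\left(-39839\right) \frac{1}{430} + \sqrt{11171} \left(- \frac{1}{15203}\right)\right) \left(- \frac{1}{60634}\right) = \left(- \frac{39839}{430} - \frac{\sqrt{11171}}{15203}\right) \left(- \frac{1}{60634}\right) = \frac{39839}{26072620} + \frac{\sqrt{11171}}{921818702}$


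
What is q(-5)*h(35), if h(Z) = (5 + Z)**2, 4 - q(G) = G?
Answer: 14400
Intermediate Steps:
q(G) = 4 - G
q(-5)*h(35) = (4 - 1*(-5))*(5 + 35)**2 = (4 + 5)*40**2 = 9*1600 = 14400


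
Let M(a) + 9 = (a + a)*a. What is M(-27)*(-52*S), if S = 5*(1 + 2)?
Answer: -1130220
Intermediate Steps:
S = 15 (S = 5*3 = 15)
M(a) = -9 + 2*a² (M(a) = -9 + (a + a)*a = -9 + (2*a)*a = -9 + 2*a²)
M(-27)*(-52*S) = (-9 + 2*(-27)²)*(-52*15) = (-9 + 2*729)*(-780) = (-9 + 1458)*(-780) = 1449*(-780) = -1130220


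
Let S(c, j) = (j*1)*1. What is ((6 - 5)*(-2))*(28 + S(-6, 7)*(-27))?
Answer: 322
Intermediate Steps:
S(c, j) = j (S(c, j) = j*1 = j)
((6 - 5)*(-2))*(28 + S(-6, 7)*(-27)) = ((6 - 5)*(-2))*(28 + 7*(-27)) = (1*(-2))*(28 - 189) = -2*(-161) = 322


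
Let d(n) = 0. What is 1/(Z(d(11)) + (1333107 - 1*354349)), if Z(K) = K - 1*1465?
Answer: 1/977293 ≈ 1.0232e-6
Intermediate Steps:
Z(K) = -1465 + K (Z(K) = K - 1465 = -1465 + K)
1/(Z(d(11)) + (1333107 - 1*354349)) = 1/((-1465 + 0) + (1333107 - 1*354349)) = 1/(-1465 + (1333107 - 354349)) = 1/(-1465 + 978758) = 1/977293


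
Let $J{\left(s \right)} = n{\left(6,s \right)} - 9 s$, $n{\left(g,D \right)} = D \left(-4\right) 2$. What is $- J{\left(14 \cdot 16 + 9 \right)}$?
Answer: $3961$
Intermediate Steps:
$n{\left(g,D \right)} = - 8 D$ ($n{\left(g,D \right)} = - 4 D 2 = - 8 D$)
$J{\left(s \right)} = - 17 s$ ($J{\left(s \right)} = - 8 s - 9 s = - 17 s$)
$- J{\left(14 \cdot 16 + 9 \right)} = - \left(-17\right) \left(14 \cdot 16 + 9\right) = - \left(-17\right) \left(224 + 9\right) = - \left(-17\right) 233 = \left(-1\right) \left(-3961\right) = 3961$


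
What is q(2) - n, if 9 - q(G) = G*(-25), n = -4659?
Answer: 4718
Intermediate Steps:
q(G) = 9 + 25*G (q(G) = 9 - G*(-25) = 9 - (-25)*G = 9 + 25*G)
q(2) - n = (9 + 25*2) - 1*(-4659) = (9 + 50) + 4659 = 59 + 4659 = 4718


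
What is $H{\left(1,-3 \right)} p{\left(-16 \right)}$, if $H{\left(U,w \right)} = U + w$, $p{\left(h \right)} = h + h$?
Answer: $64$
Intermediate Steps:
$p{\left(h \right)} = 2 h$
$H{\left(1,-3 \right)} p{\left(-16 \right)} = \left(1 - 3\right) 2 \left(-16\right) = \left(-2\right) \left(-32\right) = 64$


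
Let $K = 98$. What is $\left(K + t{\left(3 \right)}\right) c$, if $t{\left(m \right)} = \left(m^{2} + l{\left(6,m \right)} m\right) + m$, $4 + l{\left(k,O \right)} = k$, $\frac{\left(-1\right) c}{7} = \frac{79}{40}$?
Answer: $- \frac{16037}{10} \approx -1603.7$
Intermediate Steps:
$c = - \frac{553}{40}$ ($c = - 7 \cdot \frac{79}{40} = - 7 \cdot 79 \cdot \frac{1}{40} = \left(-7\right) \frac{79}{40} = - \frac{553}{40} \approx -13.825$)
$l{\left(k,O \right)} = -4 + k$
$t{\left(m \right)} = m^{2} + 3 m$ ($t{\left(m \right)} = \left(m^{2} + \left(-4 + 6\right) m\right) + m = \left(m^{2} + 2 m\right) + m = m^{2} + 3 m$)
$\left(K + t{\left(3 \right)}\right) c = \left(98 + 3 \left(3 + 3\right)\right) \left(- \frac{553}{40}\right) = \left(98 + 3 \cdot 6\right) \left(- \frac{553}{40}\right) = \left(98 + 18\right) \left(- \frac{553}{40}\right) = 116 \left(- \frac{553}{40}\right) = - \frac{16037}{10}$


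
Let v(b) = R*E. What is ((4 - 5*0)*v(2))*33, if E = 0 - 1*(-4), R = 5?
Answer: 2640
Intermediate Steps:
E = 4 (E = 0 + 4 = 4)
v(b) = 20 (v(b) = 5*4 = 20)
((4 - 5*0)*v(2))*33 = ((4 - 5*0)*20)*33 = ((4 + 0)*20)*33 = (4*20)*33 = 80*33 = 2640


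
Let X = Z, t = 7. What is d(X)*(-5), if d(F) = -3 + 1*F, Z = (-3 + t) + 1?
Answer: -10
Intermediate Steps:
Z = 5 (Z = (-3 + 7) + 1 = 4 + 1 = 5)
X = 5
d(F) = -3 + F
d(X)*(-5) = (-3 + 5)*(-5) = 2*(-5) = -10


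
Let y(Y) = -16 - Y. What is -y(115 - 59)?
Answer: 72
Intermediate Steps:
-y(115 - 59) = -(-16 - (115 - 59)) = -(-16 - 1*56) = -(-16 - 56) = -1*(-72) = 72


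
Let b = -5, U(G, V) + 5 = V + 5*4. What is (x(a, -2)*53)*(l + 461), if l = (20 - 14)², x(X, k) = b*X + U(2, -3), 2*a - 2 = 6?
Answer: -210728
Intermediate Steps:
a = 4 (a = 1 + (½)*6 = 1 + 3 = 4)
U(G, V) = 15 + V (U(G, V) = -5 + (V + 5*4) = -5 + (V + 20) = -5 + (20 + V) = 15 + V)
x(X, k) = 12 - 5*X (x(X, k) = -5*X + (15 - 3) = -5*X + 12 = 12 - 5*X)
l = 36 (l = 6² = 36)
(x(a, -2)*53)*(l + 461) = ((12 - 5*4)*53)*(36 + 461) = ((12 - 20)*53)*497 = -8*53*497 = -424*497 = -210728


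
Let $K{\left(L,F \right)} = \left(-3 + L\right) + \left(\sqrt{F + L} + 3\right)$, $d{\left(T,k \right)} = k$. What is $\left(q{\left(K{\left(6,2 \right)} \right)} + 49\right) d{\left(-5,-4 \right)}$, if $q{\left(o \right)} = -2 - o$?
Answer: $-164 + 8 \sqrt{2} \approx -152.69$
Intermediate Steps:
$K{\left(L,F \right)} = L + \sqrt{F + L}$ ($K{\left(L,F \right)} = \left(-3 + L\right) + \left(3 + \sqrt{F + L}\right) = L + \sqrt{F + L}$)
$\left(q{\left(K{\left(6,2 \right)} \right)} + 49\right) d{\left(-5,-4 \right)} = \left(\left(-2 - \left(6 + \sqrt{2 + 6}\right)\right) + 49\right) \left(-4\right) = \left(\left(-2 - \left(6 + \sqrt{8}\right)\right) + 49\right) \left(-4\right) = \left(\left(-2 - \left(6 + 2 \sqrt{2}\right)\right) + 49\right) \left(-4\right) = \left(\left(-8 - 2 \sqrt{2}\right) + 49\right) \left(-4\right) = \left(41 - 2 \sqrt{2}\right) \left(-4\right) = -164 + 8 \sqrt{2}$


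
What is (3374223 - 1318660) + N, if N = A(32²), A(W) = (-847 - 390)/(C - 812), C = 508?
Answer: 624892389/304 ≈ 2.0556e+6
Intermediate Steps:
A(W) = 1237/304 (A(W) = (-847 - 390)/(508 - 812) = -1237/(-304) = -1237*(-1/304) = 1237/304)
N = 1237/304 ≈ 4.0691
(3374223 - 1318660) + N = (3374223 - 1318660) + 1237/304 = 2055563 + 1237/304 = 624892389/304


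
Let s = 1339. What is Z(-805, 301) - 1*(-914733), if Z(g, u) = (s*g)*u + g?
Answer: -323532467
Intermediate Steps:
Z(g, u) = g + 1339*g*u (Z(g, u) = (1339*g)*u + g = 1339*g*u + g = g + 1339*g*u)
Z(-805, 301) - 1*(-914733) = -805*(1 + 1339*301) - 1*(-914733) = -805*(1 + 403039) + 914733 = -805*403040 + 914733 = -324447200 + 914733 = -323532467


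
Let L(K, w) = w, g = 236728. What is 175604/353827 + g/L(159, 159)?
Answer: 83788679092/56258493 ≈ 1489.4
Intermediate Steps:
175604/353827 + g/L(159, 159) = 175604/353827 + 236728/159 = 83788679092/56258493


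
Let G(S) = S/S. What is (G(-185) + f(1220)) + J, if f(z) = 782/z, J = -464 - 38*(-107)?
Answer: 2198221/610 ≈ 3603.6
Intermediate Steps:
G(S) = 1
J = 3602 (J = -464 + 4066 = 3602)
(G(-185) + f(1220)) + J = (1 + 782/1220) + 3602 = (1 + 782*(1/1220)) + 3602 = (1 + 391/610) + 3602 = 1001/610 + 3602 = 2198221/610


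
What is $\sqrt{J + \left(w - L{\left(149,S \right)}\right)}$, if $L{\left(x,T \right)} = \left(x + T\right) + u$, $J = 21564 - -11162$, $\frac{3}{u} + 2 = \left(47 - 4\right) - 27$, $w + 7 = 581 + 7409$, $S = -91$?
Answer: $\frac{\sqrt{7967554}}{14} \approx 201.62$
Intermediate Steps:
$w = 7983$ ($w = -7 + \left(581 + 7409\right) = -7 + 7990 = 7983$)
$u = \frac{3}{14}$ ($u = \frac{3}{-2 + \left(\left(47 - 4\right) - 27\right)} = \frac{3}{-2 + \left(43 - 27\right)} = \frac{3}{-2 + 16} = \frac{3}{14} \approx 0.21429$)
$J = 32726$ ($J = 21564 + 11162 = 32726$)
$L{\left(x,T \right)} = \frac{3}{14} + T + x$ ($L{\left(x,T \right)} = \left(x + T\right) + \frac{3}{14} = \left(T + x\right) + \frac{3}{14} = \frac{3}{14} + T + x$)
$\sqrt{J + \left(w - L{\left(149,S \right)}\right)} = \sqrt{32726 + \left(7983 - \left(\frac{3}{14} - 91 + 149\right)\right)} = \sqrt{32726 + \left(7983 - \frac{815}{14}\right)} = \sqrt{32726 + \frac{110947}{14}} = \sqrt{\frac{569111}{14}} = \frac{\sqrt{7967554}}{14}$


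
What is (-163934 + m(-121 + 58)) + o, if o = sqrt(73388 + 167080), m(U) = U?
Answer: -163997 + 2*sqrt(60117) ≈ -1.6351e+5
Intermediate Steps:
o = 2*sqrt(60117) (o = sqrt(240468) = 2*sqrt(60117) ≈ 490.38)
(-163934 + m(-121 + 58)) + o = (-163934 + (-121 + 58)) + 2*sqrt(60117) = (-163934 - 63) + 2*sqrt(60117) = -163997 + 2*sqrt(60117)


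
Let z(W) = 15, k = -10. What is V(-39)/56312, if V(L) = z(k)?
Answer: 15/56312 ≈ 0.00026637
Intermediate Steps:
V(L) = 15
V(-39)/56312 = 15/56312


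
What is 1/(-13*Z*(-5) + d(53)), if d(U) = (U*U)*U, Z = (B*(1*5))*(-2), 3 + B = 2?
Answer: 1/149527 ≈ 6.6878e-6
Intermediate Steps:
B = -1 (B = -3 + 2 = -1)
Z = 10 (Z = -5*(-2) = 10)
d(U) = U**3 (d(U) = U**2*U = U**3)
1/(-13*Z*(-5) + d(53)) = 1/(-13*10*(-5) + 53**3) = 1/(-130*(-5) + 148877) = 1/(650 + 148877) = 1/149527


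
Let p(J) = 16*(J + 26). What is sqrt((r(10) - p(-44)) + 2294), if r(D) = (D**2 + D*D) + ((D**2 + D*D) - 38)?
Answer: 8*sqrt(46) ≈ 54.259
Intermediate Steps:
p(J) = 416 + 16*J (p(J) = 16*(26 + J) = 416 + 16*J)
r(D) = -38 + 4*D**2 (r(D) = (D**2 + D**2) + ((D**2 + D**2) - 38) = 2*D**2 + (2*D**2 - 38) = 2*D**2 + (-38 + 2*D**2) = -38 + 4*D**2)
sqrt((r(10) - p(-44)) + 2294) = sqrt(((-38 + 4*10**2) - (416 + 16*(-44))) + 2294) = sqrt(((-38 + 4*100) - (416 - 704)) + 2294) = sqrt(((-38 + 400) - 1*(-288)) + 2294) = sqrt((362 + 288) + 2294) = sqrt(650 + 2294) = sqrt(2944) = 8*sqrt(46)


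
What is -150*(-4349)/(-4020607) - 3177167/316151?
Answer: -12980380985219/1271118923657 ≈ -10.212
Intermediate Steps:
-150*(-4349)/(-4020607) - 3177167/316151 = 652350*(-1/4020607) - 3177167*1/316151 = -652350/4020607 - 3177167/316151 = -12980380985219/1271118923657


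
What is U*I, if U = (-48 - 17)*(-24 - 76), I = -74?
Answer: -481000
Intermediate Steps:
U = 6500 (U = -65*(-100) = 6500)
U*I = 6500*(-74) = -481000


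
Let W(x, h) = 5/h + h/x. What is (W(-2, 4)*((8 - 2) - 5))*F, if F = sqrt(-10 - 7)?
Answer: -3*I*sqrt(17)/4 ≈ -3.0923*I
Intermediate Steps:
F = I*sqrt(17) (F = sqrt(-17) = I*sqrt(17) ≈ 4.1231*I)
(W(-2, 4)*((8 - 2) - 5))*F = ((5/4 + 4/(-2))*((8 - 2) - 5))*(I*sqrt(17)) = ((5*(1/4) + 4*(-1/2))*(6 - 5))*(I*sqrt(17)) = ((5/4 - 2)*1)*(I*sqrt(17)) = (-3/4*1)*(I*sqrt(17)) = -3*I*sqrt(17)/4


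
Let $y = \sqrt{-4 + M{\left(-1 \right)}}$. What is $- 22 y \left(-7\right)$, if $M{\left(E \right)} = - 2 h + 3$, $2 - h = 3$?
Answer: $154$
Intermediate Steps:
$h = -1$ ($h = 2 - 3 = -1$)
$M{\left(E \right)} = 5$ ($M{\left(E \right)} = \left(-2\right) \left(-1\right) + 3 = 2 + 3 = 5$)
$y = 1$ ($y = \sqrt{-4 + 5} = \sqrt{1} = 1$)
$- 22 y \left(-7\right) = \left(-22\right) 1 \left(-7\right) = \left(-22\right) \left(-7\right) = 154$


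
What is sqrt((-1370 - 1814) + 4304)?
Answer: 4*sqrt(70) ≈ 33.466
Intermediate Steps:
sqrt((-1370 - 1814) + 4304) = sqrt(-3184 + 4304) = sqrt(1120) = 4*sqrt(70)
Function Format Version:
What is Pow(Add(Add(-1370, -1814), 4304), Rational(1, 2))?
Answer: Mul(4, Pow(70, Rational(1, 2))) ≈ 33.466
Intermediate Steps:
Pow(Add(Add(-1370, -1814), 4304), Rational(1, 2)) = Pow(Add(-3184, 4304), Rational(1, 2)) = Pow(1120, Rational(1, 2)) = Mul(4, Pow(70, Rational(1, 2)))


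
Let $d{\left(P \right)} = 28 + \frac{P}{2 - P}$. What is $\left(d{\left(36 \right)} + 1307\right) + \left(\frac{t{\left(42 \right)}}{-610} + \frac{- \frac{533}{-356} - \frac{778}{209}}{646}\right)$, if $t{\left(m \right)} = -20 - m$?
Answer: $\frac{19556777213069}{14659820120} \approx 1334.0$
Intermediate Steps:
$\left(d{\left(36 \right)} + 1307\right) + \left(\frac{t{\left(42 \right)}}{-610} + \frac{- \frac{533}{-356} - \frac{778}{209}}{646}\right) = \left(\frac{-56 + 27 \cdot 36}{-2 + 36} + 1307\right) + \left(\frac{-20 - 42}{-610} + \frac{- \frac{533}{-356} - \frac{778}{209}}{646}\right) = \left(\frac{-56 + 972}{34} + 1307\right) + \left(\left(-20 - 42\right) \left(- \frac{1}{610}\right) + \left(\left(-533\right) \left(- \frac{1}{356}\right) - \frac{778}{209}\right) \frac{1}{646}\right) = \left(\frac{1}{34} \cdot 916 + 1307\right) + \left(\left(-62\right) \left(- \frac{1}{610}\right) + \left(\frac{533}{356} - \frac{778}{209}\right) \frac{1}{646}\right) = \left(\frac{458}{17} + 1307\right) + \left(\frac{31}{305} - \frac{165571}{48064984}\right) = \frac{22677}{17} + \left(\frac{31}{305} - \frac{165571}{48064984}\right) = \frac{22677}{17} + \frac{1439515349}{14659820120} = \frac{19556777213069}{14659820120}$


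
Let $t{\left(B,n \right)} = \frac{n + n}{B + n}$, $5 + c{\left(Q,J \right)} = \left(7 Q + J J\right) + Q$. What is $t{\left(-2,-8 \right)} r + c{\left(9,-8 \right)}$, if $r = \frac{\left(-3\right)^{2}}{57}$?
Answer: $\frac{12469}{95} \approx 131.25$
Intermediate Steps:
$c{\left(Q,J \right)} = -5 + J^{2} + 8 Q$ ($c{\left(Q,J \right)} = -5 + \left(\left(7 Q + J J\right) + Q\right) = -5 + \left(\left(7 Q + J^{2}\right) + Q\right) = -5 + \left(\left(J^{2} + 7 Q\right) + Q\right) = -5 + \left(J^{2} + 8 Q\right) = -5 + J^{2} + 8 Q$)
$t{\left(B,n \right)} = \frac{2 n}{B + n}$
$r = \frac{3}{19}$ ($r = 9 \cdot \frac{1}{57} = \frac{3}{19} \approx 0.15789$)
$t{\left(-2,-8 \right)} r + c{\left(9,-8 \right)} = 2 \left(-8\right) \frac{1}{-2 - 8} \cdot \frac{3}{19} + \left(-5 + \left(-8\right)^{2} + 8 \cdot 9\right) = 2 \left(-8\right) \frac{1}{-10} \cdot \frac{3}{19} + \left(-5 + 64 + 72\right) = 2 \left(-8\right) \left(- \frac{1}{10}\right) \frac{3}{19} + 131 = \frac{8}{5} \cdot \frac{3}{19} + 131 = \frac{24}{95} + 131 = \frac{12469}{95}$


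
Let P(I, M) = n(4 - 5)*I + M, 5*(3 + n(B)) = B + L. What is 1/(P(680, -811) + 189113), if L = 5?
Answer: 1/186806 ≈ 5.3531e-6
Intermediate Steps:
n(B) = -2 + B/5 (n(B) = -3 + (B + 5)/5 = -3 + (5 + B)/5 = -3 + (1 + B/5) = -2 + B/5)
P(I, M) = M - 11*I/5 (P(I, M) = (-2 + (4 - 5)/5)*I + M = (-2 + (⅕)*(-1))*I + M = (-2 - ⅕)*I + M = -11*I/5 + M = M - 11*I/5)
1/(P(680, -811) + 189113) = 1/((-811 - 11/5*680) + 189113) = 1/((-811 - 1496) + 189113) = 1/(-2307 + 189113) = 1/186806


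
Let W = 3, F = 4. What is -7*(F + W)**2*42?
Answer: -14406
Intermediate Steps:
-7*(F + W)**2*42 = -7*(4 + 3)**2*42 = -7*7**2*42 = -7*49*42 = -343*42 = -14406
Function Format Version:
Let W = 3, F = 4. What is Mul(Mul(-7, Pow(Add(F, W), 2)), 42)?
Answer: -14406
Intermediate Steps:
Mul(Mul(-7, Pow(Add(F, W), 2)), 42) = Mul(Mul(-7, Pow(Add(4, 3), 2)), 42) = Mul(Mul(-7, Pow(7, 2)), 42) = Mul(Mul(-7, 49), 42) = Mul(-343, 42) = -14406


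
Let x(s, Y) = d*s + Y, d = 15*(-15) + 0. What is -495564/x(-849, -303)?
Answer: -82594/31787 ≈ -2.5984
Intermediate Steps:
d = -225 (d = -225 + 0 = -225)
x(s, Y) = Y - 225*s (x(s, Y) = -225*s + Y = Y - 225*s)
-495564/x(-849, -303) = -495564/(-303 - 225*(-849)) = -495564/(-303 + 191025) = -495564/190722 = -495564*1/190722 = -82594/31787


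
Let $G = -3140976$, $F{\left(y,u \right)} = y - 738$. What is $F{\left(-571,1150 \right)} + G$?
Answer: $-3142285$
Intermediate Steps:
$F{\left(y,u \right)} = -738 + y$
$F{\left(-571,1150 \right)} + G = \left(-738 - 571\right) - 3140976 = -1309 - 3140976 = -3142285$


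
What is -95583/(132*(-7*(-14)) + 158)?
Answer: -95583/13094 ≈ -7.2998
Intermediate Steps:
-95583/(132*(-7*(-14)) + 158) = -95583/(132*98 + 158) = -95583/(12936 + 158) = -95583/13094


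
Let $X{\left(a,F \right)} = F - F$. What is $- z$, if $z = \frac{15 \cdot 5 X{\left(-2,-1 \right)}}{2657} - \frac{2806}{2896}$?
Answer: $\frac{1403}{1448} \approx 0.96892$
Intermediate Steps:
$X{\left(a,F \right)} = 0$
$z = - \frac{1403}{1448}$ ($z = \frac{15 \cdot 5 \cdot 0}{2657} - \frac{2806}{2896} = 75 \cdot 0 \cdot \frac{1}{2657} - \frac{1403}{1448} = 0 \cdot \frac{1}{2657} - \frac{1403}{1448} = 0 - \frac{1403}{1448} = - \frac{1403}{1448} \approx -0.96892$)
$- z = \left(-1\right) \left(- \frac{1403}{1448}\right) = \frac{1403}{1448}$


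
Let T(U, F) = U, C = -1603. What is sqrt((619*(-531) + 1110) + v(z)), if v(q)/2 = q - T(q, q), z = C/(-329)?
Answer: I*sqrt(327579) ≈ 572.34*I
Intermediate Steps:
z = 229/47 (z = -1603/(-329) = -1603*(-1/329) = 229/47 ≈ 4.8723)
v(q) = 0 (v(q) = 2*(q - q) = 2*0 = 0)
sqrt((619*(-531) + 1110) + v(z)) = sqrt((619*(-531) + 1110) + 0) = sqrt((-328689 + 1110) + 0) = sqrt(-327579 + 0) = sqrt(-327579) = I*sqrt(327579)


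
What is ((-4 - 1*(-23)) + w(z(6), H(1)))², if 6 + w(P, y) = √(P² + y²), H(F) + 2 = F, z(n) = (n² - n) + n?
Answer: (13 + √1297)² ≈ 2402.4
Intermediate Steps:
z(n) = n²
H(F) = -2 + F
w(P, y) = -6 + √(P² + y²)
((-4 - 1*(-23)) + w(z(6), H(1)))² = ((-4 - 1*(-23)) + (-6 + √((6²)² + (-2 + 1)²)))² = ((-4 + 23) + (-6 + √(36² + (-1)²)))² = (19 + (-6 + √(1296 + 1)))² = (19 + (-6 + √1297))² = (13 + √1297)²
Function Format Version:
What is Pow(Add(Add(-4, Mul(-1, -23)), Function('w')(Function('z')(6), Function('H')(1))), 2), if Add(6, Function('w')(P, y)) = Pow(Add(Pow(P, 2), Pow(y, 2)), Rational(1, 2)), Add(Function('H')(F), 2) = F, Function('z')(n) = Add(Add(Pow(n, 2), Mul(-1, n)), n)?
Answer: Pow(Add(13, Pow(1297, Rational(1, 2))), 2) ≈ 2402.4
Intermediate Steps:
Function('z')(n) = Pow(n, 2)
Function('H')(F) = Add(-2, F)
Function('w')(P, y) = Add(-6, Pow(Add(Pow(P, 2), Pow(y, 2)), Rational(1, 2)))
Pow(Add(Add(-4, Mul(-1, -23)), Function('w')(Function('z')(6), Function('H')(1))), 2) = Pow(Add(Add(-4, Mul(-1, -23)), Add(-6, Pow(Add(Pow(Pow(6, 2), 2), Pow(Add(-2, 1), 2)), Rational(1, 2)))), 2) = Pow(Add(Add(-4, 23), Add(-6, Pow(Add(Pow(36, 2), Pow(-1, 2)), Rational(1, 2)))), 2) = Pow(Add(19, Add(-6, Pow(Add(1296, 1), Rational(1, 2)))), 2) = Pow(Add(19, Add(-6, Pow(1297, Rational(1, 2)))), 2) = Pow(Add(13, Pow(1297, Rational(1, 2))), 2)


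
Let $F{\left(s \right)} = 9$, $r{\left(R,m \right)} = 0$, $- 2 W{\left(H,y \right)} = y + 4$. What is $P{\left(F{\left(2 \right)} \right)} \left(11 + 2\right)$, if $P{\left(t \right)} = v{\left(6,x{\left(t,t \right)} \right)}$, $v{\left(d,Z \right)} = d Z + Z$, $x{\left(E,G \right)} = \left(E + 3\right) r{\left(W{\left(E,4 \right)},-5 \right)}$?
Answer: $0$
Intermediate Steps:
$W{\left(H,y \right)} = -2 - \frac{y}{2}$ ($W{\left(H,y \right)} = - \frac{y + 4}{2} = - \frac{4 + y}{2} = -2 - \frac{y}{2}$)
$x{\left(E,G \right)} = 0$ ($x{\left(E,G \right)} = \left(E + 3\right) 0 = \left(3 + E\right) 0 = 0$)
$v{\left(d,Z \right)} = Z + Z d$ ($v{\left(d,Z \right)} = Z d + Z = Z + Z d$)
$P{\left(t \right)} = 0$ ($P{\left(t \right)} = 0 \left(1 + 6\right) = 0 \cdot 7 = 0$)
$P{\left(F{\left(2 \right)} \right)} \left(11 + 2\right) = 0 \left(11 + 2\right) = 0 \cdot 13 = 0$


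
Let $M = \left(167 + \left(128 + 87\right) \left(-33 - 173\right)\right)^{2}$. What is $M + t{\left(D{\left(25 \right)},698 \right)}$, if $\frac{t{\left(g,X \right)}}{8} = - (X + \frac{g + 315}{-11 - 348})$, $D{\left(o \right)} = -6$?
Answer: $\frac{698913245127}{359} \approx 1.9468 \cdot 10^{9}$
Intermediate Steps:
$M = 1946839129$ ($M = \left(167 + 215 \left(-206\right)\right)^{2} = \left(167 - 44290\right)^{2} = \left(-44123\right)^{2} = 1946839129$)
$t{\left(g,X \right)} = \frac{2520}{359} - 8 X + \frac{8 g}{359}$ ($t{\left(g,X \right)} = 8 \left(- (X + \frac{g + 315}{-11 - 348})\right) = 8 \left(- (X + \frac{315 + g}{-359})\right) = 8 \left(- (X + \left(315 + g\right) \left(- \frac{1}{359}\right))\right) = 8 \left(- (X - \left(\frac{315}{359} + \frac{g}{359}\right))\right) = 8 \left(- (- \frac{315}{359} + X - \frac{g}{359})\right) = 8 \left(\frac{315}{359} - X + \frac{g}{359}\right) = \frac{2520}{359} - 8 X + \frac{8 g}{359}$)
$M + t{\left(D{\left(25 \right)},698 \right)} = 1946839129 + \left(\frac{2520}{359} - 5584 + \frac{8}{359} \left(-6\right)\right) = 1946839129 - \frac{2002184}{359} = \frac{698913245127}{359}$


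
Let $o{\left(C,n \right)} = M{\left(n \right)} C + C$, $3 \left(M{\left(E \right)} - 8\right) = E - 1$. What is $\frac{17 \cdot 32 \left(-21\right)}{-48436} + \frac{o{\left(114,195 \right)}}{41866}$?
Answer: $\frac{110630339}{253477697} \approx 0.43645$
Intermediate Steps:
$M{\left(E \right)} = \frac{23}{3} + \frac{E}{3}$ ($M{\left(E \right)} = 8 + \frac{E - 1}{3} = 8 + \frac{-1 + E}{3} = 8 + \left(- \frac{1}{3} + \frac{E}{3}\right) = \frac{23}{3} + \frac{E}{3}$)
$o{\left(C,n \right)} = C + C \left(\frac{23}{3} + \frac{n}{3}\right)$ ($o{\left(C,n \right)} = \left(\frac{23}{3} + \frac{n}{3}\right) C + C = C \left(\frac{23}{3} + \frac{n}{3}\right) + C = C + C \left(\frac{23}{3} + \frac{n}{3}\right)$)
$\frac{17 \cdot 32 \left(-21\right)}{-48436} + \frac{o{\left(114,195 \right)}}{41866} = \frac{17 \cdot 32 \left(-21\right)}{-48436} + \frac{\frac{1}{3} \cdot 114 \left(26 + 195\right)}{41866} = 544 \left(-21\right) \left(- \frac{1}{48436}\right) + \frac{1}{3} \cdot 114 \cdot 221 \cdot \frac{1}{41866} = \left(-11424\right) \left(- \frac{1}{48436}\right) + 8398 \cdot \frac{1}{41866} = \frac{2856}{12109} + \frac{4199}{20933} = \frac{110630339}{253477697}$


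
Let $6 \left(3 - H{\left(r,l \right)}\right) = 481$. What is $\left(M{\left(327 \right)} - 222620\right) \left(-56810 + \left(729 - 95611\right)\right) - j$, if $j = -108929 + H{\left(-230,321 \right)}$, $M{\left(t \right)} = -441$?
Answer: $\frac{203020069309}{6} \approx 3.3837 \cdot 10^{10}$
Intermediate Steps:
$H{\left(r,l \right)} = - \frac{463}{6}$ ($H{\left(r,l \right)} = 3 - \frac{481}{6} = - \frac{463}{6}$)
$j = - \frac{654037}{6}$ ($j = -108929 - \frac{463}{6} = - \frac{654037}{6} \approx -1.0901 \cdot 10^{5}$)
$\left(M{\left(327 \right)} - 222620\right) \left(-56810 + \left(729 - 95611\right)\right) - j = \left(-441 - 222620\right) \left(-56810 + \left(729 - 95611\right)\right) - - \frac{654037}{6} = - 223061 \left(-56810 - 94882\right) + \frac{654037}{6} = \left(-223061\right) \left(-151692\right) + \frac{654037}{6} = 33836569212 + \frac{654037}{6} = \frac{203020069309}{6}$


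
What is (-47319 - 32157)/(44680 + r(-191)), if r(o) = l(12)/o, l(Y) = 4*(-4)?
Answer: -1264993/711158 ≈ -1.7788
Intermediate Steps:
l(Y) = -16
r(o) = -16/o
(-47319 - 32157)/(44680 + r(-191)) = (-47319 - 32157)/(44680 - 16/(-191)) = -79476/(44680 - 16*(-1/191)) = -79476/(44680 + 16/191) = -79476/8533896/191 = -79476*191/8533896 = -1264993/711158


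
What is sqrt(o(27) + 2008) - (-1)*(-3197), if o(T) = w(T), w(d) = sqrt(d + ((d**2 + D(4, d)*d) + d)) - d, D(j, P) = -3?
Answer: -3197 + sqrt(1981 + 3*sqrt(78)) ≈ -3152.2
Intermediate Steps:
w(d) = sqrt(d**2 - d) - d (w(d) = sqrt(d + ((d**2 - 3*d) + d)) - d = sqrt(d + (d**2 - 2*d)) - d = sqrt(d**2 - d) - d)
o(T) = sqrt(T*(-1 + T)) - T
sqrt(o(27) + 2008) - (-1)*(-3197) = sqrt((sqrt(27*(-1 + 27)) - 1*27) + 2008) - (-1)*(-3197) = sqrt((sqrt(27*26) - 27) + 2008) - 1*3197 = sqrt((sqrt(702) - 27) + 2008) - 3197 = sqrt((3*sqrt(78) - 27) + 2008) - 3197 = sqrt((-27 + 3*sqrt(78)) + 2008) - 3197 = sqrt(1981 + 3*sqrt(78)) - 3197 = -3197 + sqrt(1981 + 3*sqrt(78))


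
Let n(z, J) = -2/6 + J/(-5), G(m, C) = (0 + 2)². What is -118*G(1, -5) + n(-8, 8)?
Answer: -7109/15 ≈ -473.93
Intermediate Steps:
G(m, C) = 4 (G(m, C) = 2² = 4)
n(z, J) = -⅓ - J/5 (n(z, J) = -2*⅙ + J*(-⅕) = -⅓ - J/5)
-118*G(1, -5) + n(-8, 8) = -118*4 + (-⅓ - ⅕*8) = -472 + (-⅓ - 8/5) = -472 - 29/15 = -7109/15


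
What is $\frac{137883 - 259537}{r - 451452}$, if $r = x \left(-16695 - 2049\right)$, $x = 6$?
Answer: $\frac{60827}{281958} \approx 0.21573$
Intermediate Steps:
$r = -112464$ ($r = 6 \left(-16695 - 2049\right) = 6 \left(-18744\right) = -112464$)
$\frac{137883 - 259537}{r - 451452} = \frac{137883 - 259537}{-112464 - 451452} = - \frac{121654}{-563916} = \left(-121654\right) \left(- \frac{1}{563916}\right) = \frac{60827}{281958}$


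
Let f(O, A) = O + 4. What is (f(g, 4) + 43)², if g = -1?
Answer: 2116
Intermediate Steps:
f(O, A) = 4 + O
(f(g, 4) + 43)² = ((4 - 1) + 43)² = (3 + 43)² = 46² = 2116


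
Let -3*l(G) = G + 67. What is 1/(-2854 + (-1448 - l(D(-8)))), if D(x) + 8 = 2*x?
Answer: -3/12863 ≈ -0.00023323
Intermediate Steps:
D(x) = -8 + 2*x
l(G) = -67/3 - G/3 (l(G) = -(G + 67)/3 = -(67 + G)/3 = -67/3 - G/3)
1/(-2854 + (-1448 - l(D(-8)))) = 1/(-2854 + (-1448 - (-67/3 - (-8 + 2*(-8))/3))) = 1/(-2854 + (-1448 - (-67/3 - (-8 - 16)/3))) = 1/(-2854 + (-1448 - (-67/3 - 1/3*(-24)))) = 1/(-2854 + (-1448 - (-67/3 + 8))) = 1/(-2854 + (-1448 - 1*(-43/3))) = 1/(-2854 + (-1448 + 43/3)) = 1/(-2854 - 4301/3) = 1/(-12863/3) = -3/12863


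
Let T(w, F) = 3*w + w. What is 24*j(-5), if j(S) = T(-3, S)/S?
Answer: 288/5 ≈ 57.600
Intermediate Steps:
T(w, F) = 4*w
j(S) = -12/S (j(S) = (4*(-3))/S = -12/S)
24*j(-5) = 24*(-12/(-5)) = 24*(-12*(-⅕)) = 24*(12/5) = 288/5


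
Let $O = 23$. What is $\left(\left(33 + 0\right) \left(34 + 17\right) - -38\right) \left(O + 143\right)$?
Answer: $285686$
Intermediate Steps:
$\left(\left(33 + 0\right) \left(34 + 17\right) - -38\right) \left(O + 143\right) = \left(\left(33 + 0\right) \left(34 + 17\right) - -38\right) \left(23 + 143\right) = \left(33 \cdot 51 + 38\right) 166 = \left(1683 + 38\right) 166 = 1721 \cdot 166 = 285686$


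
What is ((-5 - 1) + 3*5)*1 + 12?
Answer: 21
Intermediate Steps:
((-5 - 1) + 3*5)*1 + 12 = (-6 + 15)*1 + 12 = 9*1 + 12 = 9 + 12 = 21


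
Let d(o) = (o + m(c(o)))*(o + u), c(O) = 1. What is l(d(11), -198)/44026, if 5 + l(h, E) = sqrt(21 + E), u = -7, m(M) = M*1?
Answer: -5/44026 + I*sqrt(177)/44026 ≈ -0.00011357 + 0.00030219*I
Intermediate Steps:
m(M) = M
d(o) = (1 + o)*(-7 + o) (d(o) = (o + 1)*(o - 7) = (1 + o)*(-7 + o))
l(h, E) = -5 + sqrt(21 + E)
l(d(11), -198)/44026 = (-5 + sqrt(21 - 198))/44026 = (-5 + sqrt(-177))*(1/44026) = (-5 + I*sqrt(177))*(1/44026) = -5/44026 + I*sqrt(177)/44026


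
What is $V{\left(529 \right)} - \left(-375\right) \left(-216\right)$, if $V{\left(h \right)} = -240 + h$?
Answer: $-80711$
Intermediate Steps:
$V{\left(529 \right)} - \left(-375\right) \left(-216\right) = \left(-240 + 529\right) - \left(-375\right) \left(-216\right) = 289 - 81000 = -80711$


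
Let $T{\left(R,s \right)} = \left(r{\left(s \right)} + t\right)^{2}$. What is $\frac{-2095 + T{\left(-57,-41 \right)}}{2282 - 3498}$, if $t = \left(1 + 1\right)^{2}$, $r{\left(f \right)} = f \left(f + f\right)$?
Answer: $- \frac{11327861}{1216} \approx -9315.7$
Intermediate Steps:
$r{\left(f \right)} = 2 f^{2}$ ($r{\left(f \right)} = f 2 f = 2 f^{2}$)
$t = 4$ ($t = 2^{2} = 4$)
$T{\left(R,s \right)} = \left(4 + 2 s^{2}\right)^{2}$ ($T{\left(R,s \right)} = \left(2 s^{2} + 4\right)^{2} = \left(4 + 2 s^{2}\right)^{2}$)
$\frac{-2095 + T{\left(-57,-41 \right)}}{2282 - 3498} = \frac{-2095 + 4 \left(2 + \left(-41\right)^{2}\right)^{2}}{2282 - 3498} = \frac{-2095 + 4 \left(2 + 1681\right)^{2}}{-1216} = \left(-2095 + 4 \cdot 1683^{2}\right) \left(- \frac{1}{1216}\right) = \left(-2095 + 4 \cdot 2832489\right) \left(- \frac{1}{1216}\right) = \left(-2095 + 11329956\right) \left(- \frac{1}{1216}\right) = 11327861 \left(- \frac{1}{1216}\right) = - \frac{11327861}{1216}$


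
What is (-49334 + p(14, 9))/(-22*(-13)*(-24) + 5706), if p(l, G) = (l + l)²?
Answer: 24275/579 ≈ 41.926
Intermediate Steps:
p(l, G) = 4*l² (p(l, G) = (2*l)² = 4*l²)
(-49334 + p(14, 9))/(-22*(-13)*(-24) + 5706) = (-49334 + 4*14²)/(-22*(-13)*(-24) + 5706) = (-49334 + 4*196)/(286*(-24) + 5706) = (-49334 + 784)/(-6864 + 5706) = -48550/(-1158) = -48550*(-1/1158) = 24275/579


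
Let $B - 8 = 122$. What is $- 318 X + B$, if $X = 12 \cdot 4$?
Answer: $-15134$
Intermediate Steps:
$B = 130$ ($B = 8 + 122 = 130$)
$X = 48$
$- 318 X + B = \left(-318\right) 48 + 130 = -15264 + 130 = -15134$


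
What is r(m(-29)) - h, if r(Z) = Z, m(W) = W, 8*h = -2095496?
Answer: 261908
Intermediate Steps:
h = -261937 (h = (⅛)*(-2095496) = -261937)
r(m(-29)) - h = -29 - 1*(-261937) = -29 + 261937 = 261908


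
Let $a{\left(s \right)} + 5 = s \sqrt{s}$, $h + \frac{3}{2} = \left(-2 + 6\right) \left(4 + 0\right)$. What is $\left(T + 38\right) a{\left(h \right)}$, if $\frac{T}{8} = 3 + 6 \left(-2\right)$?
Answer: $170 - \frac{493 \sqrt{58}}{2} \approx -1707.3$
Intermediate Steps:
$h = \frac{29}{2}$ ($h = - \frac{3}{2} + \left(-2 + 6\right) \left(4 + 0\right) = - \frac{3}{2} + 4 \cdot 4 = - \frac{3}{2} + 16 = \frac{29}{2} \approx 14.5$)
$T = -72$ ($T = 8 \left(3 + 6 \left(-2\right)\right) = 8 \left(3 - 12\right) = 8 \left(-9\right) = -72$)
$a{\left(s \right)} = -5 + s^{\frac{3}{2}}$ ($a{\left(s \right)} = -5 + s \sqrt{s} = -5 + s^{\frac{3}{2}}$)
$\left(T + 38\right) a{\left(h \right)} = \left(-72 + 38\right) \left(-5 + \left(\frac{29}{2}\right)^{\frac{3}{2}}\right) = - 34 \left(-5 + \frac{29 \sqrt{58}}{4}\right) = 170 - \frac{493 \sqrt{58}}{2}$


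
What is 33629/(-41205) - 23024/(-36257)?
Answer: -270582733/1493969685 ≈ -0.18112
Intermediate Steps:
33629/(-41205) - 23024/(-36257) = 33629*(-1/41205) - 23024*(-1/36257) = -33629/41205 + 23024/36257 = -270582733/1493969685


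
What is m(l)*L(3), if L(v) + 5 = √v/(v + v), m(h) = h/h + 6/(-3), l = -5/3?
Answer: 5 - √3/6 ≈ 4.7113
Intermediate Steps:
l = -5/3 (l = -5*⅓ = -5/3 ≈ -1.6667)
m(h) = -1 (m(h) = 1 + 6*(-⅓) = 1 - 2 = -1)
L(v) = -5 + 1/(2*√v) (L(v) = -5 + √v/(v + v) = -5 + √v/((2*v)) = -5 + (1/(2*v))*√v = -5 + 1/(2*√v))
m(l)*L(3) = -(-5 + 1/(2*√3)) = -(-5 + (√3/3)/2) = -(-5 + √3/6) = 5 - √3/6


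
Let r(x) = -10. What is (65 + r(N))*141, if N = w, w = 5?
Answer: 7755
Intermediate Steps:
N = 5
(65 + r(N))*141 = (65 - 10)*141 = 55*141 = 7755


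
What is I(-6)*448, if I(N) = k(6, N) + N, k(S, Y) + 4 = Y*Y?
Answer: 11648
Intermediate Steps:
k(S, Y) = -4 + Y**2 (k(S, Y) = -4 + Y*Y = -4 + Y**2)
I(N) = -4 + N + N**2 (I(N) = (-4 + N**2) + N = -4 + N + N**2)
I(-6)*448 = (-4 - 6 + (-6)**2)*448 = (-4 - 6 + 36)*448 = 26*448 = 11648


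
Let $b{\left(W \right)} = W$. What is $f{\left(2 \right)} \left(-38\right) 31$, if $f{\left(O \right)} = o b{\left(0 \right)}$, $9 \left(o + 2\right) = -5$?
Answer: $0$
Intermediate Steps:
$o = - \frac{23}{9}$ ($o = -2 + \frac{1}{9} \left(-5\right) = -2 - \frac{5}{9} = - \frac{23}{9} \approx -2.5556$)
$f{\left(O \right)} = 0$ ($f{\left(O \right)} = \left(- \frac{23}{9}\right) 0 = 0$)
$f{\left(2 \right)} \left(-38\right) 31 = 0 \left(-38\right) 31 = 0 \cdot 31 = 0$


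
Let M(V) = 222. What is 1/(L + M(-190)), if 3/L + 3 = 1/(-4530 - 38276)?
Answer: 128419/28380600 ≈ 0.0045249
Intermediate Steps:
L = -128418/128419 (L = 3/(-3 + 1/(-4530 - 38276)) = 3/(-3 + 1/(-42806)) = 3/(-3 - 1/42806) = 3/(-128419/42806) = 3*(-42806/128419) = -128418/128419 ≈ -0.99999)
1/(L + M(-190)) = 1/(-128418/128419 + 222) = 1/(28380600/128419) = 128419/28380600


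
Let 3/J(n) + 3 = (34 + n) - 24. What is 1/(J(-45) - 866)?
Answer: -38/32911 ≈ -0.0011546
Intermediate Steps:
J(n) = 3/(7 + n) (J(n) = 3/(-3 + ((34 + n) - 24)) = 3/(-3 + (10 + n)) = 3/(7 + n))
1/(J(-45) - 866) = 1/(3/(7 - 45) - 866) = 1/(3/(-38) - 866) = 1/(3*(-1/38) - 866) = 1/(-3/38 - 866) = 1/(-32911/38) = -38/32911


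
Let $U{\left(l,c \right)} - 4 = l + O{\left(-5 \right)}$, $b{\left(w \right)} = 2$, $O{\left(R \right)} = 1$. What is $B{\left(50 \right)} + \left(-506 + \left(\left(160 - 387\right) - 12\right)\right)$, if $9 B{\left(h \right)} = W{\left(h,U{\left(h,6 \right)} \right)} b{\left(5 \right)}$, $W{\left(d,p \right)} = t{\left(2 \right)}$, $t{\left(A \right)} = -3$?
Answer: $- \frac{2237}{3} \approx -745.67$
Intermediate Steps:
$U{\left(l,c \right)} = 5 + l$ ($U{\left(l,c \right)} = 4 + \left(l + 1\right) = 4 + \left(1 + l\right) = 5 + l$)
$W{\left(d,p \right)} = -3$
$B{\left(h \right)} = - \frac{2}{3}$ ($B{\left(h \right)} = \frac{\left(-3\right) 2}{9} = \frac{1}{9} \left(-6\right) = - \frac{2}{3}$)
$B{\left(50 \right)} + \left(-506 + \left(\left(160 - 387\right) - 12\right)\right) = - \frac{2}{3} + \left(-506 + \left(\left(160 - 387\right) - 12\right)\right) = - \frac{2}{3} - 745 = - \frac{2237}{3}$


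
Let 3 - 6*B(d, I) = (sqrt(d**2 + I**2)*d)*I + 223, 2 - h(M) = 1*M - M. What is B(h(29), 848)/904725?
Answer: -22/542835 - 1696*sqrt(179777)/2714175 ≈ -0.26499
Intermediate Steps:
h(M) = 2 (h(M) = 2 - (1*M - M) = 2 - (M - M) = 2 - 1*0 = 2 + 0 = 2)
B(d, I) = -110/3 - I*d*sqrt(I**2 + d**2)/6 (B(d, I) = 1/2 - ((sqrt(d**2 + I**2)*d)*I + 223)/6 = 1/2 - ((sqrt(I**2 + d**2)*d)*I + 223)/6 = 1/2 - ((d*sqrt(I**2 + d**2))*I + 223)/6 = 1/2 - (I*d*sqrt(I**2 + d**2) + 223)/6 = 1/2 - (223 + I*d*sqrt(I**2 + d**2))/6 = 1/2 + (-223/6 - I*d*sqrt(I**2 + d**2)/6) = -110/3 - I*d*sqrt(I**2 + d**2)/6)
B(h(29), 848)/904725 = (-110/3 - 1/6*848*2*sqrt(848**2 + 2**2))/904725 = (-110/3 - 1/6*848*2*sqrt(719104 + 4))*(1/904725) = (-110/3 - 1/6*848*2*sqrt(719108))*(1/904725) = (-110/3 - 1/6*848*2*2*sqrt(179777))*(1/904725) = (-110/3 - 1696*sqrt(179777)/3)*(1/904725) = -22/542835 - 1696*sqrt(179777)/2714175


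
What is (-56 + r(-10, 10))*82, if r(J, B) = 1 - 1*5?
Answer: -4920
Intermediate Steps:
r(J, B) = -4 (r(J, B) = 1 - 5 = -4)
(-56 + r(-10, 10))*82 = (-56 - 4)*82 = -60*82 = -4920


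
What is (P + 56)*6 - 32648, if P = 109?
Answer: -31658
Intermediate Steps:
(P + 56)*6 - 32648 = (109 + 56)*6 - 32648 = 165*6 - 32648 = 990 - 32648 = -31658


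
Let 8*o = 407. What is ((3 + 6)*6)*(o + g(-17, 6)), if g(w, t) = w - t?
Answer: 6021/4 ≈ 1505.3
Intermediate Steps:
o = 407/8 (o = (1/8)*407 = 407/8 ≈ 50.875)
((3 + 6)*6)*(o + g(-17, 6)) = ((3 + 6)*6)*(407/8 + (-17 - 1*6)) = (9*6)*(407/8 + (-17 - 6)) = 54*(407/8 - 23) = 54*(223/8) = 6021/4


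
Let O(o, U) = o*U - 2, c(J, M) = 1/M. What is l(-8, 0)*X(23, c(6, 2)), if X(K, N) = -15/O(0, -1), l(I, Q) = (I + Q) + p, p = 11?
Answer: 45/2 ≈ 22.500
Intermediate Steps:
l(I, Q) = 11 + I + Q (l(I, Q) = (I + Q) + 11 = 11 + I + Q)
O(o, U) = -2 + U*o (O(o, U) = U*o - 2 = -2 + U*o)
X(K, N) = 15/2 (X(K, N) = -15/(-2 - 1*0) = -15/(-2 + 0) = -15/(-2) = -15*(-1/2) = 15/2)
l(-8, 0)*X(23, c(6, 2)) = (11 - 8 + 0)*(15/2) = 3*(15/2) = 45/2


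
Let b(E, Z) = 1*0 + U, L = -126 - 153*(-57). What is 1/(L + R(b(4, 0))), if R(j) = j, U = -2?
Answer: 1/8593 ≈ 0.00011637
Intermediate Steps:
L = 8595 (L = -126 + 8721 = 8595)
b(E, Z) = -2 (b(E, Z) = 1*0 - 2 = 0 - 2 = -2)
1/(L + R(b(4, 0))) = 1/(8595 - 2) = 1/8593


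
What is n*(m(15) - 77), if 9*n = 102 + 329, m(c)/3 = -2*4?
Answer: -43531/9 ≈ -4836.8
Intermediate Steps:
m(c) = -24 (m(c) = 3*(-2*4) = 3*(-8) = -24)
n = 431/9 (n = (102 + 329)/9 = (⅑)*431 = 431/9 ≈ 47.889)
n*(m(15) - 77) = 431*(-24 - 77)/9 = (431/9)*(-101) = -43531/9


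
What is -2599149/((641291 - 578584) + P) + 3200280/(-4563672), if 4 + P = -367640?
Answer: 453574155532/57984685361 ≈ 7.8223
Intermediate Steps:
P = -367644 (P = -4 - 367640 = -367644)
-2599149/((641291 - 578584) + P) + 3200280/(-4563672) = -2599149/((641291 - 578584) - 367644) + 3200280/(-4563672) = -2599149/(62707 - 367644) + 3200280*(-1/4563672) = -2599149/(-304937) - 133345/190153 = -2599149*(-1/304937) - 133345/190153 = 2599149/304937 - 133345/190153 = 453574155532/57984685361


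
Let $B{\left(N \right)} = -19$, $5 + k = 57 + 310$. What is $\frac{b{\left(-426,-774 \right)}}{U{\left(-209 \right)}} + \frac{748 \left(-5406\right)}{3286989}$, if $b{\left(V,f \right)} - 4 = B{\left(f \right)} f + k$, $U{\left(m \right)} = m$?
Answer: $- \frac{16795543000}{228993567} \approx -73.345$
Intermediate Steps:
$k = 362$ ($k = -5 + \left(57 + 310\right) = -5 + 367 = 362$)
$b{\left(V,f \right)} = 366 - 19 f$ ($b{\left(V,f \right)} = 4 - \left(-362 + 19 f\right) = 366 - 19 f$)
$\frac{b{\left(-426,-774 \right)}}{U{\left(-209 \right)}} + \frac{748 \left(-5406\right)}{3286989} = \frac{366 - -14706}{-209} + \frac{748 \left(-5406\right)}{3286989} = \left(366 + 14706\right) \left(- \frac{1}{209}\right) - \frac{1347896}{1095663} = 15072 \left(- \frac{1}{209}\right) - \frac{1347896}{1095663} = - \frac{15072}{209} - \frac{1347896}{1095663} = - \frac{16795543000}{228993567}$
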